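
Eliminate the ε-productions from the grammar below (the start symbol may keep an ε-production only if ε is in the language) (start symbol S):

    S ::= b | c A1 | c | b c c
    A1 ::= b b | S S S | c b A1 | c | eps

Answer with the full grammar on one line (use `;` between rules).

S ::= b | c A1 | c | b c c; A1 ::= b b | S S S | c b A1 | c b | c

The nullable symbols are {A1}.
ε ∉ L(G), so no ε-production is kept.
Add the nullable-subset variants: S → c A1 gives c A1 | c. A1 → c b A1 gives c b A1 | c b.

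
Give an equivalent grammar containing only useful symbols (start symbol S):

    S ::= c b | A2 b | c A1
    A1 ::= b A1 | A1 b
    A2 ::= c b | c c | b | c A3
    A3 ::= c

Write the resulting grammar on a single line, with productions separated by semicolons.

Generating nonterminals: {A2, A3, S}.
Reachable from S after that: {A2, A3, S}.
Removed useless symbols: {A1} and every production mentioning them.

S ::= c b | A2 b; A2 ::= c b | c c | b | c A3; A3 ::= c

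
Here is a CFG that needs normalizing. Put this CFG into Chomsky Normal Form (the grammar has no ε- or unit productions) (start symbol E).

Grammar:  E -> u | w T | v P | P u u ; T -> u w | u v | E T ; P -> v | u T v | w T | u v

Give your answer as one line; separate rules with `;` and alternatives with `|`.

Introduce a nonterminal for each terminal appearing in a rule of length ≥ 2: X1 → w, X2 → v, X3 → u.
Binarize each right-hand side of length ≥ 3 by chaining fresh nonterminals (Y1, Y2, …): affected rules were E → P X3 X3; P → X3 T X2.

E -> u | X1 T | X2 P | P Y1; T -> X3 X1 | X3 X2 | E T; P -> v | X3 Y2 | X1 T | X3 X2; X1 -> w; X2 -> v; X3 -> u; Y1 -> X3 X3; Y2 -> T X2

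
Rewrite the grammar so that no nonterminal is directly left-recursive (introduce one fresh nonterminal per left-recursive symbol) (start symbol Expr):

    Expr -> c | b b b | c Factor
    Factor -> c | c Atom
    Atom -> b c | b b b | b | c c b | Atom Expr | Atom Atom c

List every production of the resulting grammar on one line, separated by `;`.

Left recursion appears on Atom.
For Atom: α = {Expr, Atom c}, β = {b c, b b b, b, c c b}. Rewrite as Atom → β Atom1 and Atom1 → α Atom1 | ε.

Expr -> c | b b b | c Factor; Factor -> c | c Atom; Atom -> b c Atom1 | b b b Atom1 | b Atom1 | c c b Atom1; Atom1 -> Expr Atom1 | Atom c Atom1 | ε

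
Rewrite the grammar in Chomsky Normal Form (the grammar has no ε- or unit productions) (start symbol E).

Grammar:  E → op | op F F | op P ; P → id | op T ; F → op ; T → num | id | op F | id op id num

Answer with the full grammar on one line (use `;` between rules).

Introduce a nonterminal for each terminal appearing in a rule of length ≥ 2: X1 → op, X2 → id, X3 → num.
Binarize each right-hand side of length ≥ 3 by chaining fresh nonterminals (Y1, Y2, …): affected rules were E → X1 F F; T → X2 X1 X2 X3.

E → op | X1 Y1 | X1 P; P → id | X1 T; F → op; T → num | id | X1 F | X2 Y2; X1 → op; X2 → id; X3 → num; Y1 → F F; Y2 → X1 Y3; Y3 → X2 X3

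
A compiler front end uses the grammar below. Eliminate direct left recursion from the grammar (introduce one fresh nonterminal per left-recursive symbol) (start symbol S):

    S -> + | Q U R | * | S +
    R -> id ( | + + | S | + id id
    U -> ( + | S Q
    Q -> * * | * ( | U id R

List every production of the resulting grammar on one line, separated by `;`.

Left recursion appears on S.
For S: α = {+}, β = {+, Q U R, *}. Rewrite as S → β S' and S' → α S' | ε.

S -> + S' | Q U R S' | * S'; R -> id ( | + + | S | + id id; U -> ( + | S Q; Q -> * * | * ( | U id R; S' -> + S' | ε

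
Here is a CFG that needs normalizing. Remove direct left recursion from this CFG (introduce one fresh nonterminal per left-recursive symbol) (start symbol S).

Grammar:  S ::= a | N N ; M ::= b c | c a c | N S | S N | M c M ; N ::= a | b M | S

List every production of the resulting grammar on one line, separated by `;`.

M is directly left-recursive.
For M: α = {c M}, β = {b c, c a c, N S, S N}. Rewrite as M → β M' and M' → α M' | ε.

S ::= a | N N; M ::= b c M' | c a c M' | N S M' | S N M'; N ::= a | b M | S; M' ::= c M M' | epsilon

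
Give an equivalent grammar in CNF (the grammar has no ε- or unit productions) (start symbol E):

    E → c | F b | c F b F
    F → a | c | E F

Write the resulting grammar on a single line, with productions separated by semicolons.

Introduce a nonterminal for each terminal appearing in a rule of length ≥ 2: X1 → b, X2 → c.
Binarize each right-hand side of length ≥ 3 by chaining fresh nonterminals (Y1, Y2, …): affected rules were E → X2 F X1 F.

E → c | F X1 | X2 Y1; F → a | c | E F; X1 → b; X2 → c; Y1 → F Y2; Y2 → X1 F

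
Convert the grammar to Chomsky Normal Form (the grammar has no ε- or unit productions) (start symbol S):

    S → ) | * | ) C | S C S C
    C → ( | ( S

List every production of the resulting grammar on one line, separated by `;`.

Introduce a nonterminal for each terminal appearing in a rule of length ≥ 2: X1 → ), X2 → (.
Binarize each right-hand side of length ≥ 3 by chaining fresh nonterminals (Y1, Y2, …): affected rules were S → S C S C.

S → ) | * | X1 C | S Y1; C → ( | X2 S; X1 → ); X2 → (; Y1 → C Y2; Y2 → S C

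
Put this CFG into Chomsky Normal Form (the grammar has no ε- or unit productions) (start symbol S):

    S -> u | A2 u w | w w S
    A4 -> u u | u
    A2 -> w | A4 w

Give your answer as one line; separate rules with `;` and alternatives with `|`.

Introduce a nonterminal for each terminal appearing in a rule of length ≥ 2: X1 → u, X2 → w.
Binarize each right-hand side of length ≥ 3 by chaining fresh nonterminals (Y1, Y2, …): affected rules were S → A2 X1 X2; S → X2 X2 S.

S -> u | A2 Y1 | X2 Y2; A4 -> X1 X1 | u; A2 -> w | A4 X2; X1 -> u; X2 -> w; Y1 -> X1 X2; Y2 -> X2 S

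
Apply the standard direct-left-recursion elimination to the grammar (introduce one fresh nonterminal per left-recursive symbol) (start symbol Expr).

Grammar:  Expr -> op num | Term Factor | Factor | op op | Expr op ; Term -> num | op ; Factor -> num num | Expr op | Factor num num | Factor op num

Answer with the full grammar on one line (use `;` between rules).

Expr -> op num Expr1 | Term Factor Expr1 | Factor Expr1 | op op Expr1; Term -> num | op; Factor -> num num Factor1 | Expr op Factor1; Expr1 -> op Expr1 | ε; Factor1 -> num num Factor1 | op num Factor1 | ε

Expr, Factor are directly left-recursive.
For Expr: α = {op}, β = {op num, Term Factor, Factor, op op}. Rewrite as Expr → β Expr1 and Expr1 → α Expr1 | ε.
For Factor: α = {num num, op num}, β = {num num, Expr op}. Rewrite as Factor → β Factor1 and Factor1 → α Factor1 | ε.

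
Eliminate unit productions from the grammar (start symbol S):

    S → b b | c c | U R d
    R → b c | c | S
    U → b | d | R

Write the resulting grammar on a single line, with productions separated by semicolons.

Unit pairs: R ⇒* {S}; U ⇒* {R, S}.
For every A with A ⇒* B via unit rules, add B's non-unit alternatives to A; then delete every rule of the form X → Y.

S → b b | c c | U R d; R → b b | c c | U R d | b c | c; U → b | d | b b | c c | U R d | b c | c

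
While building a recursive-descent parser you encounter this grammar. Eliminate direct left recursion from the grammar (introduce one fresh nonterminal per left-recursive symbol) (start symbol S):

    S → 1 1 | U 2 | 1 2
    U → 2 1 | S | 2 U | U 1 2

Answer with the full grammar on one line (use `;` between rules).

S → 1 1 | U 2 | 1 2; U → 2 1 U' | S U' | 2 U U'; U' → 1 2 U' | ε

Directly left-recursive nonterminal: U.
For U: α = {1 2}, β = {2 1, S, 2 U}. Rewrite as U → β U' and U' → α U' | ε.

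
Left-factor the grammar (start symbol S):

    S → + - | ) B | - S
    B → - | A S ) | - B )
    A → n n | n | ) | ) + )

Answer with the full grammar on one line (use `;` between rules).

S → + - | ) B | - S; B → A S ) | - B'; A → n A' | ) A''; B' → ε | B ); A' → n | ε; A'' → ε | + )

B has alternatives sharing prefix '-': factor to B → - B' with B' → ε | B ).
A has alternatives sharing prefix 'n': factor to A → n A' with A' → n | ε.
A has alternatives sharing prefix ')': factor to A → ) A'' with A'' → ε | + ).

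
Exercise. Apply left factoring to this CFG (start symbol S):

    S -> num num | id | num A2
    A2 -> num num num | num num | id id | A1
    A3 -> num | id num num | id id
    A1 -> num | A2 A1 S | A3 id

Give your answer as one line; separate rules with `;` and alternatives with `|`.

S -> id | num S'; A2 -> id id | A1 | num num A2'; A3 -> num | id A3'; A1 -> num | A2 A1 S | A3 id; S' -> num | A2; A2' -> num | ε; A3' -> num num | id

S has alternatives sharing prefix 'num': factor to S → num S' with S' → num | A2.
A2 has alternatives sharing prefix 'num num': factor to A2 → num num A2' with A2' → num | ε.
A3 has alternatives sharing prefix 'id': factor to A3 → id A3' with A3' → num num | id.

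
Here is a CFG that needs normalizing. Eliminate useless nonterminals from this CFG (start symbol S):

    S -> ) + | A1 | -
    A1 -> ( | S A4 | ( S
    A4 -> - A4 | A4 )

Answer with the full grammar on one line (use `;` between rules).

S -> ) + | A1 | -; A1 -> ( | ( S

Generating nonterminals: {A1, S}.
Reachable from S after that: {A1, S}.
Removed useless symbols: {A4} and every production mentioning them.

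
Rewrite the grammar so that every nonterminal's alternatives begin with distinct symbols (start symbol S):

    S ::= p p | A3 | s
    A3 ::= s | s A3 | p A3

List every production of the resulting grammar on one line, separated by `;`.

A3 has alternatives sharing prefix 's': factor to A3 → s A3' with A3' → ε | A3.

S ::= p p | A3 | s; A3 ::= p A3 | s A3'; A3' ::= ε | A3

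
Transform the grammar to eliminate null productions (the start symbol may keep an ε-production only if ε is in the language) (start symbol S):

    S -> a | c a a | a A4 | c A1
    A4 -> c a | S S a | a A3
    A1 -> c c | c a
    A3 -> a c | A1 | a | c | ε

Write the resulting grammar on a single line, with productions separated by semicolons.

The nullable symbols are {A3}.
ε ∉ L(G), so no ε-production is kept.
For each production, add variants omitting each subset of nullable occurrences: A4 → a A3 gives a A3 | a.

S -> a | c a a | a A4 | c A1; A4 -> c a | S S a | a A3 | a; A1 -> c c | c a; A3 -> a c | A1 | a | c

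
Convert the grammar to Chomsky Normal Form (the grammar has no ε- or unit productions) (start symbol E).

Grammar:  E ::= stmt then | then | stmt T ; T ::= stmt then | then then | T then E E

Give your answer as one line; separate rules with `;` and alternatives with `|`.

Introduce a nonterminal for each terminal appearing in a rule of length ≥ 2: X1 → stmt, X2 → then.
Binarize each right-hand side of length ≥ 3 by chaining fresh nonterminals (Y1, Y2, …): affected rules were T → T X2 E E.

E ::= X1 X2 | then | X1 T; T ::= X1 X2 | X2 X2 | T Y1; X1 ::= stmt; X2 ::= then; Y1 ::= X2 Y2; Y2 ::= E E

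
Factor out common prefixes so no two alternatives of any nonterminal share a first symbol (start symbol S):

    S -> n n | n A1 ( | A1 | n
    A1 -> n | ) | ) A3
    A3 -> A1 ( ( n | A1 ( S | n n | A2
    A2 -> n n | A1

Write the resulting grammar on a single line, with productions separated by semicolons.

S -> A1 | n S'; A1 -> n | ) A1'; A3 -> n n | A2 | A1 ( A3'; A2 -> n n | A1; S' -> n | A1 ( | epsilon; A1' -> epsilon | A3; A3' -> ( n | S

S has alternatives sharing prefix 'n': factor to S → n S' with S' → n | A1 ( | ε.
A1 has alternatives sharing prefix ')': factor to A1 → ) A1' with A1' → ε | A3.
A3 has alternatives sharing prefix 'A1 (': factor to A3 → A1 ( A3' with A3' → ( n | S.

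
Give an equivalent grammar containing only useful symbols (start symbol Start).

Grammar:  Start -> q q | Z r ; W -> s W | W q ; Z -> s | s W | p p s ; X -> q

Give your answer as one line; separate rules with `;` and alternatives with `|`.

Generating nonterminals: {Start, X, Z}.
Reachable from Start after that: {Start, Z}.
Removed useless symbols: {W, X} and every production mentioning them.

Start -> q q | Z r; Z -> s | p p s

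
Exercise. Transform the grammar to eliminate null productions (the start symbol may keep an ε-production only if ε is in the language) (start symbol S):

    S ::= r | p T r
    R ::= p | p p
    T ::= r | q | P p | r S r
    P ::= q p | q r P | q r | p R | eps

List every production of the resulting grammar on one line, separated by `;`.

S ::= r | p T r; R ::= p | p p; T ::= r | q | P p | p | r S r; P ::= q p | q r P | q r | p R

Nullable set = {P}.
ε ∉ L(G), so no ε-production is kept.
Add the nullable-subset variants: T → P p gives P p | p. P → q r P gives q r P | q r.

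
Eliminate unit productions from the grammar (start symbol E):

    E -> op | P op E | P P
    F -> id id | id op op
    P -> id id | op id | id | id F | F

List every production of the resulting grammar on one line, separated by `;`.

E -> op | P op E | P P; F -> id id | id op op; P -> id id | id op op | op id | id | id F

Unit pairs: P ⇒* {F}.
Replace each nonterminal's rules with the union of the non-unit rules of every nonterminal it unit-derives.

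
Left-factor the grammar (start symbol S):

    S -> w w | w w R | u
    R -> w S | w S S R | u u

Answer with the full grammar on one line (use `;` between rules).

S -> u | w w S'; R -> u u | w S R'; S' -> ε | R; R' -> ε | S R

S has alternatives sharing prefix 'w w': factor to S → w w S' with S' → ε | R.
R has alternatives sharing prefix 'w S': factor to R → w S R' with R' → ε | S R.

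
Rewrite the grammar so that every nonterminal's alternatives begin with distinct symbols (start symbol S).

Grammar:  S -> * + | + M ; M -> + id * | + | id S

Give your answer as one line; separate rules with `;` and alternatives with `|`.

M has alternatives sharing prefix '+': factor to M → + M' with M' → id * | ε.

S -> * + | + M; M -> id S | + M'; M' -> id * | ε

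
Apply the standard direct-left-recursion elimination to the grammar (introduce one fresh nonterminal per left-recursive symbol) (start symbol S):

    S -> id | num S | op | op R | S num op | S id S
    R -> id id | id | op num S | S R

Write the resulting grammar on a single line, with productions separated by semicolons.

Left recursion appears on S.
For S: α = {num op, id S}, β = {id, num S, op, op R}. Rewrite as S → β S' and S' → α S' | ε.

S -> id S' | num S S' | op S' | op R S'; R -> id id | id | op num S | S R; S' -> num op S' | id S S' | ε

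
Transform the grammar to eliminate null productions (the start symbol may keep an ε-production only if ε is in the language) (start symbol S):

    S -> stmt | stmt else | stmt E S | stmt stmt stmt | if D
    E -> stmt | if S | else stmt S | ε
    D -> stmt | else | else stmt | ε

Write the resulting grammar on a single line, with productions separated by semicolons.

S -> stmt | stmt else | stmt E S | stmt S | stmt stmt stmt | if D | if; E -> stmt | if S | else stmt S; D -> stmt | else | else stmt

Nullable set = {D, E}.
ε ∉ L(G), so no ε-production is kept.
Add the nullable-subset variants: S → stmt E S gives stmt E S | stmt S. S → if D gives if D | if.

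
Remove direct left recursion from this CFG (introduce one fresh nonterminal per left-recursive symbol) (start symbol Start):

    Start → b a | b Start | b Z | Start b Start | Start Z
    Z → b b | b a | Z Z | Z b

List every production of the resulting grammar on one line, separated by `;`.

Start → b a Start1 | b Start Start1 | b Z Start1; Z → b b Z1 | b a Z1; Start1 → b Start Start1 | Z Start1 | ε; Z1 → Z Z1 | b Z1 | ε

Start, Z are directly left-recursive.
For Start: α = {b Start, Z}, β = {b a, b Start, b Z}. Rewrite as Start → β Start1 and Start1 → α Start1 | ε.
For Z: α = {Z, b}, β = {b b, b a}. Rewrite as Z → β Z1 and Z1 → α Z1 | ε.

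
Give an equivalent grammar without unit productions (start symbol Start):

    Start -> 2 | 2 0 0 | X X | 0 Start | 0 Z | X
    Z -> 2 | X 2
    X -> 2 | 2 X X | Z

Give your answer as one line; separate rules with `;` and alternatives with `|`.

Start -> 2 | X 2 | 2 0 0 | X X | 0 Start | 0 Z | 2 X X; Z -> 2 | X 2; X -> 2 | X 2 | 2 X X

Unit pairs: Start ⇒* {X, Z}; X ⇒* {Z}.
Replace each nonterminal's rules with the union of the non-unit rules of every nonterminal it unit-derives.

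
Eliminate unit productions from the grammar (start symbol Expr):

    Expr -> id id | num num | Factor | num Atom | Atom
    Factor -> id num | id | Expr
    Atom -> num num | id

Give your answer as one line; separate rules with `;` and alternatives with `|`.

Expr -> num num | id | id num | id id | num Atom; Factor -> num num | id | id num | id id | num Atom; Atom -> num num | id

Unit pairs: Expr ⇒* {Atom, Factor}; Factor ⇒* {Atom, Expr}.
For each unit pair (A, B), copy every non-unit production of B to A, then drop all unit productions.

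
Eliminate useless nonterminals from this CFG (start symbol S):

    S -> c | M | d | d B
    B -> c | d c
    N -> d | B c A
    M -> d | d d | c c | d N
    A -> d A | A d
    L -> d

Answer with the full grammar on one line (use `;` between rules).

Generating nonterminals: {B, L, M, N, S}.
Reachable from S after that: {B, M, N, S}.
Removed useless symbols: {A, L} and every production mentioning them.

S -> c | M | d | d B; B -> c | d c; N -> d; M -> d | d d | c c | d N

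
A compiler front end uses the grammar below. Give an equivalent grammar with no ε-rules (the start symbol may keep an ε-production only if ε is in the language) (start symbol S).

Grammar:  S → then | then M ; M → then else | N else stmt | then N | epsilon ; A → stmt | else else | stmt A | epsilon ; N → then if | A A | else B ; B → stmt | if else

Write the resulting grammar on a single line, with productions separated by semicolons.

Nullable set = {A, M, N}.
ε ∉ L(G), so no ε-production is kept.
Add the nullable-subset variants: M → N else stmt gives N else stmt | else stmt. M → then N gives then N | then. N → A A gives A A | A.

S → then | then M; M → then else | N else stmt | else stmt | then N | then; A → stmt | else else | stmt A; N → then if | A A | A | else B; B → stmt | if else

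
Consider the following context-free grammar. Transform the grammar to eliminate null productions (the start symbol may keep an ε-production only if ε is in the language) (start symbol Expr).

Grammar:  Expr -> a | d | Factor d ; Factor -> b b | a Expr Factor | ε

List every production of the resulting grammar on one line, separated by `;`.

Expr -> a | d | Factor d; Factor -> b b | a Expr Factor | a Expr

Nullable set = {Factor}.
ε ∉ L(G), so no ε-production is kept.
Expand every rule over subsets of its nullable positions: Factor → a Expr Factor gives a Expr Factor | a Expr.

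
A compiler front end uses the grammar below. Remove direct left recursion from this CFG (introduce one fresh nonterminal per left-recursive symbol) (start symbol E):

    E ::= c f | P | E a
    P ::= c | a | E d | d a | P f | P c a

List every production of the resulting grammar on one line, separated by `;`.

E ::= c f E' | P E'; P ::= c P' | a P' | E d P' | d a P'; E' ::= a E' | ε; P' ::= f P' | c a P' | ε

Left recursion appears on E, P.
For E: α = {a}, β = {c f, P}. Rewrite as E → β E' and E' → α E' | ε.
For P: α = {f, c a}, β = {c, a, E d, d a}. Rewrite as P → β P' and P' → α P' | ε.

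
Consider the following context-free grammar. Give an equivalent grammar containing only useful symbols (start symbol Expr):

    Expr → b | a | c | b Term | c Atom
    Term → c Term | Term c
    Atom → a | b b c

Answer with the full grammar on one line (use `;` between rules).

Generating nonterminals: {Atom, Expr}.
Reachable from Expr after that: {Atom, Expr}.
Removed useless symbols: {Term} and every production mentioning them.

Expr → b | a | c | c Atom; Atom → a | b b c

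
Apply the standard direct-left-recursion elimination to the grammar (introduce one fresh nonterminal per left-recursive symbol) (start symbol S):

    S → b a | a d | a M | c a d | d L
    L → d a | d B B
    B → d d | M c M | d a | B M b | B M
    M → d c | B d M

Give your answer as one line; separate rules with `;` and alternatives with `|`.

S → b a | a d | a M | c a d | d L; L → d a | d B B; B → d d B' | M c M B' | d a B'; M → d c | B d M; B' → M b B' | M B' | ε

Left recursion appears on B.
For B: α = {M b, M}, β = {d d, M c M, d a}. Rewrite as B → β B' and B' → α B' | ε.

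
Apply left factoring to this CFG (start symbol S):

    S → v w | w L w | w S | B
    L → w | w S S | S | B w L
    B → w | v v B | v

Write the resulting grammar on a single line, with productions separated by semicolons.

S → v w | B | w S'; L → S | B w L | w L'; B → w | v B'; S' → L w | S; L' → ε | S S; B' → v B | ε

S has alternatives sharing prefix 'w': factor to S → w S' with S' → L w | S.
L has alternatives sharing prefix 'w': factor to L → w L' with L' → ε | S S.
B has alternatives sharing prefix 'v': factor to B → v B' with B' → v B | ε.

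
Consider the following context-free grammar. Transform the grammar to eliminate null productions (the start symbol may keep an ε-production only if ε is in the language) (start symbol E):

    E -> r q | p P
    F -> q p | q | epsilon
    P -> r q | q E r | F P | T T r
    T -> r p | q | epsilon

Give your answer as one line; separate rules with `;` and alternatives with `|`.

E -> r q | p P; F -> q p | q; P -> r q | q E r | F P | T T r | T r | r; T -> r p | q

The nullable symbols are {F, T}.
ε ∉ L(G), so no ε-production is kept.
For each production, add variants omitting each subset of nullable occurrences: P → T T r gives T T r | T r | r.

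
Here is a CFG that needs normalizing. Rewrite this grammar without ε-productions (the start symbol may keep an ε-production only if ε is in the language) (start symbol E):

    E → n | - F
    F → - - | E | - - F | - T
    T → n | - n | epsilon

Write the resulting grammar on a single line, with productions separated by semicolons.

E → n | - F; F → - - | E | - - F | - T | -; T → n | - n

The nullable symbols are {T}.
ε ∉ L(G), so no ε-production is kept.
For each production, add variants omitting each subset of nullable occurrences: F → - T gives - T | -.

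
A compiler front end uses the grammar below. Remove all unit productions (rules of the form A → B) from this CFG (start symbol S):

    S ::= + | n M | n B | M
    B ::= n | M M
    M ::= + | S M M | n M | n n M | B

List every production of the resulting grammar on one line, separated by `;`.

Unit pairs: M ⇒* {B}; S ⇒* {B, M}.
For every A with A ⇒* B via unit rules, add B's non-unit alternatives to A; then delete every rule of the form X → Y.

S ::= n | M M | + | n M | n B | S M M | n n M; B ::= n | M M; M ::= n | M M | + | S M M | n M | n n M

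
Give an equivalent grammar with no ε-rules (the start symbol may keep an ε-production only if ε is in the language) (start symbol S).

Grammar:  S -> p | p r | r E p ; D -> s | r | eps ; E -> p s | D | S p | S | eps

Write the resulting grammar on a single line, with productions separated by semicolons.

Nullable nonterminals: {D, E}.
ε ∉ L(G), so no ε-production is kept.
For each production, add variants omitting each subset of nullable occurrences: S → r E p gives r E p | r p.

S -> p | p r | r E p | r p; D -> s | r; E -> p s | D | S p | S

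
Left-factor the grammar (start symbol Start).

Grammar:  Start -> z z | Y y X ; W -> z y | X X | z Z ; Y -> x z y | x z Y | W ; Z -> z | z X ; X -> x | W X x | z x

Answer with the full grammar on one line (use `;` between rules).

Start -> z z | Y y X; W -> X X | z W1; Y -> W | x z Y1; Z -> z Z1; X -> x | W X x | z x; W1 -> y | Z; Y1 -> y | Y; Z1 -> ε | X

W has alternatives sharing prefix 'z': factor to W → z W1 with W1 → y | Z.
Y has alternatives sharing prefix 'x z': factor to Y → x z Y1 with Y1 → y | Y.
Z has alternatives sharing prefix 'z': factor to Z → z Z1 with Z1 → ε | X.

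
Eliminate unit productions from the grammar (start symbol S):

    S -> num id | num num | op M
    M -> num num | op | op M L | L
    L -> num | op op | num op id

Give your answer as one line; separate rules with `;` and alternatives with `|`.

S -> num id | num num | op M; M -> num | op op | num op id | num num | op | op M L; L -> num | op op | num op id

Unit pairs: M ⇒* {L}.
Replace each nonterminal's rules with the union of the non-unit rules of every nonterminal it unit-derives.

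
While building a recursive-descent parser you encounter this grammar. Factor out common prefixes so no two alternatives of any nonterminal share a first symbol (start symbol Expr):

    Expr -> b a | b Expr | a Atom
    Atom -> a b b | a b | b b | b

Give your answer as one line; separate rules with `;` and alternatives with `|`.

Expr has alternatives sharing prefix 'b': factor to Expr → b Expr1 with Expr1 → a | Expr.
Atom has alternatives sharing prefix 'a b': factor to Atom → a b Atom1 with Atom1 → b | ε.
Atom has alternatives sharing prefix 'b': factor to Atom → b Atom2 with Atom2 → b | ε.

Expr -> a Atom | b Expr1; Atom -> a b Atom1 | b Atom2; Expr1 -> a | Expr; Atom1 -> b | ε; Atom2 -> b | ε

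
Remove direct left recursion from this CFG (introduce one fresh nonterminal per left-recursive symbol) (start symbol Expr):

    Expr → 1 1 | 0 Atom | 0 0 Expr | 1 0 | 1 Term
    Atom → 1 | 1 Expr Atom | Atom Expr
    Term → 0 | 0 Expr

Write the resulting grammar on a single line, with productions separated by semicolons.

Left recursion appears on Atom.
For Atom: α = {Expr}, β = {1, 1 Expr Atom}. Rewrite as Atom → β Atom1 and Atom1 → α Atom1 | ε.

Expr → 1 1 | 0 Atom | 0 0 Expr | 1 0 | 1 Term; Atom → 1 Atom1 | 1 Expr Atom Atom1; Term → 0 | 0 Expr; Atom1 → Expr Atom1 | eps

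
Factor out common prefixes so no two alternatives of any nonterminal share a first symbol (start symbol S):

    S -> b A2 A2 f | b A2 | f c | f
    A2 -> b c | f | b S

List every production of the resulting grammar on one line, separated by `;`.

S has alternatives sharing prefix 'b A2': factor to S → b A2 S' with S' → A2 f | ε.
S has alternatives sharing prefix 'f': factor to S → f S'' with S'' → c | ε.
A2 has alternatives sharing prefix 'b': factor to A2 → b A2' with A2' → c | S.

S -> b A2 S' | f S''; A2 -> f | b A2'; S' -> A2 f | ε; S'' -> c | ε; A2' -> c | S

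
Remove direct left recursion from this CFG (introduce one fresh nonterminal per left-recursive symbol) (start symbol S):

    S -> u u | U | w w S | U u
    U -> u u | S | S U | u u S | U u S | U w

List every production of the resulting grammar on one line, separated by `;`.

S -> u u | U | w w S | U u; U -> u u U' | S U' | S U U' | u u S U'; U' -> u S U' | w U' | ε

Left recursion appears on U.
For U: α = {u S, w}, β = {u u, S, S U, u u S}. Rewrite as U → β U' and U' → α U' | ε.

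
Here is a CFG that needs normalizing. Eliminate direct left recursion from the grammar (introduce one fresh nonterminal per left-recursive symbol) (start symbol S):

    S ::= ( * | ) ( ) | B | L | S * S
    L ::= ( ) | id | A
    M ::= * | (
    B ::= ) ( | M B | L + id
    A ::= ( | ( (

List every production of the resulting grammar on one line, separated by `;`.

S ::= ( * S' | ) ( ) S' | B S' | L S'; L ::= ( ) | id | A; M ::= * | (; B ::= ) ( | M B | L + id; A ::= ( | ( (; S' ::= * S S' | ε

S is directly left-recursive.
For S: α = {* S}, β = {( *, ) ( ), B, L}. Rewrite as S → β S' and S' → α S' | ε.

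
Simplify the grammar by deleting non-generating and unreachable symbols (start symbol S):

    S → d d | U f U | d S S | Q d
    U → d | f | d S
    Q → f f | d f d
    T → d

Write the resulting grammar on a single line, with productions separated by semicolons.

S → d d | U f U | d S S | Q d; U → d | f | d S; Q → f f | d f d

Generating nonterminals: {Q, S, T, U}.
Reachable from S after that: {Q, S, U}.
Removed useless symbols: {T} and every production mentioning them.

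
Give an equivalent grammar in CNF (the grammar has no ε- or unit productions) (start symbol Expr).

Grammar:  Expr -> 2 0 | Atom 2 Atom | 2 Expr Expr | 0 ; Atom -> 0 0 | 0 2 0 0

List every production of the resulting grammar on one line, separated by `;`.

Expr -> X1 X2 | Atom Y1 | X1 Y2 | 0; Atom -> X2 X2 | X2 Y3; X1 -> 2; X2 -> 0; Y1 -> X1 Atom; Y2 -> Expr Expr; Y3 -> X1 Y4; Y4 -> X2 X2

Introduce a nonterminal for each terminal appearing in a rule of length ≥ 2: X1 → 2, X2 → 0.
Binarize each right-hand side of length ≥ 3 by chaining fresh nonterminals (Y1, Y2, …): affected rules were Expr → Atom X1 Atom; Expr → X1 Expr Expr; Atom → X2 X1 X2 X2.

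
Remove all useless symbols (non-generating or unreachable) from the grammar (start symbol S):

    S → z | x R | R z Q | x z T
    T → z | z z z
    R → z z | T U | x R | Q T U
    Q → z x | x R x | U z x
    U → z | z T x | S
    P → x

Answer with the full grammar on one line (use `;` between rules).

S → z | x R | R z Q | x z T; T → z | z z z; R → z z | T U | x R | Q T U; Q → z x | x R x | U z x; U → z | z T x | S

Generating nonterminals: {P, Q, R, S, T, U}.
Reachable from S after that: {Q, R, S, T, U}.
Removed useless symbols: {P} and every production mentioning them.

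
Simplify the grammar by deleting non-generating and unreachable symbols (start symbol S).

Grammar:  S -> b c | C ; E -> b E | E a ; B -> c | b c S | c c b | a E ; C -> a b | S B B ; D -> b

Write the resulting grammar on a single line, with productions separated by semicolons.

S -> b c | C; B -> c | b c S | c c b; C -> a b | S B B

Generating nonterminals: {B, C, D, S}.
Reachable from S after that: {B, C, S}.
Removed useless symbols: {D, E} and every production mentioning them.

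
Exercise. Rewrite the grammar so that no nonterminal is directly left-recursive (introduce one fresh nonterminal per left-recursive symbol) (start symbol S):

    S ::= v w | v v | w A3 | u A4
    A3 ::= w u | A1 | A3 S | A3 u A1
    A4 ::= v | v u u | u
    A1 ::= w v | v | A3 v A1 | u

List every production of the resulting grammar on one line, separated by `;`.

S ::= v w | v v | w A3 | u A4; A3 ::= w u A3' | A1 A3'; A4 ::= v | v u u | u; A1 ::= w v | v | A3 v A1 | u; A3' ::= S A3' | u A1 A3' | ε

Directly left-recursive nonterminal: A3.
For A3: α = {S, u A1}, β = {w u, A1}. Rewrite as A3 → β A3' and A3' → α A3' | ε.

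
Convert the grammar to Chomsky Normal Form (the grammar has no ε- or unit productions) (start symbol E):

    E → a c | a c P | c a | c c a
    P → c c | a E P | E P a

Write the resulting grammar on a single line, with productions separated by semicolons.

E → X1 X2 | X1 Y1 | X2 X1 | X2 Y2; P → X2 X2 | X1 Y3 | E Y4; X1 → a; X2 → c; Y1 → X2 P; Y2 → X2 X1; Y3 → E P; Y4 → P X1

Introduce a nonterminal for each terminal appearing in a rule of length ≥ 2: X1 → a, X2 → c.
Binarize each right-hand side of length ≥ 3 by chaining fresh nonterminals (Y1, Y2, …): affected rules were E → X1 X2 P; E → X2 X2 X1; P → X1 E P; P → E P X1.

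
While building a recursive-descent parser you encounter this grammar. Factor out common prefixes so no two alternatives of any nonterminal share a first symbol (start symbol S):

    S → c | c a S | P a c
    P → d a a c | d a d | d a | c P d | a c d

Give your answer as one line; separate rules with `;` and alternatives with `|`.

S → P a c | c S'; P → c P d | a c d | d a P'; S' → ε | a S; P' → a c | d | ε

S has alternatives sharing prefix 'c': factor to S → c S' with S' → ε | a S.
P has alternatives sharing prefix 'd a': factor to P → d a P' with P' → a c | d | ε.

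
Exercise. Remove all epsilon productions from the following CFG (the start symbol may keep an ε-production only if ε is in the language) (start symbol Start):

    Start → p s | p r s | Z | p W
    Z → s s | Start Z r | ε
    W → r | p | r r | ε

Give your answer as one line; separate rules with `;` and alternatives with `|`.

Nullable set = {Start, W, Z}.
ε ∈ L(G) since Start is nullable, so keep Start → ε.
Expand every rule over subsets of its nullable positions: Start → p W gives p W | p. Z → Start Z r gives Start Z r | Start r | Z r | r.

Start → p s | p r s | Z | p W | p | ε; Z → s s | Start Z r | Start r | Z r | r; W → r | p | r r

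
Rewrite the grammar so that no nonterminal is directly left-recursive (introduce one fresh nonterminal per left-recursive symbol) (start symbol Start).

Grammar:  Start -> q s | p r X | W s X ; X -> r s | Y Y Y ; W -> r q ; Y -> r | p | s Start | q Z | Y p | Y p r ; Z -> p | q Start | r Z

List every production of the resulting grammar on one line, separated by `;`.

Start -> q s | p r X | W s X; X -> r s | Y Y Y; W -> r q; Y -> r Y1 | p Y1 | s Start Y1 | q Z Y1; Z -> p | q Start | r Z; Y1 -> p Y1 | p r Y1 | ε

Y is directly left-recursive.
For Y: α = {p, p r}, β = {r, p, s Start, q Z}. Rewrite as Y → β Y1 and Y1 → α Y1 | ε.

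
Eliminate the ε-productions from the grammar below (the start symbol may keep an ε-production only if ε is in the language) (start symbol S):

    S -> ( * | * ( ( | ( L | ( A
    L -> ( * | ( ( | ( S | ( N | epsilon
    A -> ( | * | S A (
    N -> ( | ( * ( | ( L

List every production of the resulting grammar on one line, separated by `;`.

S -> ( * | * ( ( | ( L | ( | ( A; L -> ( * | ( ( | ( S | ( N; A -> ( | * | S A (; N -> ( | ( * ( | ( L

The nullable symbols are {L}.
ε ∉ L(G), so no ε-production is kept.
For each production, add variants omitting each subset of nullable occurrences: S → ( L gives ( L | (.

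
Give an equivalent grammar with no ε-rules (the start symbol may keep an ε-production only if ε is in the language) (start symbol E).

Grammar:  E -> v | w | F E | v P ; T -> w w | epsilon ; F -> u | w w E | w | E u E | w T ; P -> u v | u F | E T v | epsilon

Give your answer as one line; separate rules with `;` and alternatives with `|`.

E -> v | w | F E | v P; T -> w w; F -> u | w w E | w | E u E | w T; P -> u v | u F | E T v | E v

Nullable nonterminals: {P, T}.
ε ∉ L(G), so no ε-production is kept.
Expand every rule over subsets of its nullable positions: P → E T v gives E T v | E v.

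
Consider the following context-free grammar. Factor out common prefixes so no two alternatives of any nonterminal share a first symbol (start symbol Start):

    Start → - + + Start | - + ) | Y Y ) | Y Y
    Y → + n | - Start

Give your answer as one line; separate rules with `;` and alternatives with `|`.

Start → - + Start1 | Y Y Start2; Y → + n | - Start; Start1 → + Start | ); Start2 → ) | ε

Start has alternatives sharing prefix '- +': factor to Start → - + Start1 with Start1 → + Start | ).
Start has alternatives sharing prefix 'Y Y': factor to Start → Y Y Start2 with Start2 → ) | ε.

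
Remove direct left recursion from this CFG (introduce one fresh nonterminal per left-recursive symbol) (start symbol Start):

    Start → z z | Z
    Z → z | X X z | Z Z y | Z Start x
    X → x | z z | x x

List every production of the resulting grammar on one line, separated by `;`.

Start → z z | Z; Z → z Z1 | X X z Z1; X → x | z z | x x; Z1 → Z y Z1 | Start x Z1 | epsilon

Left recursion appears on Z.
For Z: α = {Z y, Start x}, β = {z, X X z}. Rewrite as Z → β Z1 and Z1 → α Z1 | ε.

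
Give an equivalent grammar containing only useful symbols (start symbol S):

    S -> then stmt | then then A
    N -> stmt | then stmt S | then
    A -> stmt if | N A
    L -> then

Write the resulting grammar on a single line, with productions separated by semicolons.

Generating nonterminals: {A, L, N, S}.
Reachable from S after that: {A, N, S}.
Removed useless symbols: {L} and every production mentioning them.

S -> then stmt | then then A; N -> stmt | then stmt S | then; A -> stmt if | N A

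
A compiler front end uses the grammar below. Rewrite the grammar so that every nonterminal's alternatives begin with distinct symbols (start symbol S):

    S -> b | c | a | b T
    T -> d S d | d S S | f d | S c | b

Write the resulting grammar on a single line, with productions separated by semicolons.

S -> c | a | b S'; T -> f d | S c | b | d S T'; S' -> ε | T; T' -> d | S

S has alternatives sharing prefix 'b': factor to S → b S' with S' → ε | T.
T has alternatives sharing prefix 'd S': factor to T → d S T' with T' → d | S.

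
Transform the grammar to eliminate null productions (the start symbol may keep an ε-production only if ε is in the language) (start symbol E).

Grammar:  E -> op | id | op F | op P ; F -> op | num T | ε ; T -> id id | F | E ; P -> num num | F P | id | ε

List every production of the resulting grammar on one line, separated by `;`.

E -> op | id | op F | op P; F -> op | num T | num; T -> id id | F | E; P -> num num | F P | F | id

The nullable symbols are {F, P, T}.
ε ∉ L(G), so no ε-production is kept.
Expand every rule over subsets of its nullable positions: F → num T gives num T | num. P → F P gives F P | F.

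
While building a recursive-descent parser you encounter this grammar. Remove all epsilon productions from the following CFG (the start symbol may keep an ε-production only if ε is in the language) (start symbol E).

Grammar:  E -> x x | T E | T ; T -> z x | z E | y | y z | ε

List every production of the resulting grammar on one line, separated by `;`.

E -> x x | T E | T | ε; T -> z x | z E | z | y | y z

The nullable symbols are {E, T}.
ε ∈ L(G) since E is nullable, so keep E → ε.
Add the nullable-subset variants: E → T E gives T E | T. T → z E gives z E | z.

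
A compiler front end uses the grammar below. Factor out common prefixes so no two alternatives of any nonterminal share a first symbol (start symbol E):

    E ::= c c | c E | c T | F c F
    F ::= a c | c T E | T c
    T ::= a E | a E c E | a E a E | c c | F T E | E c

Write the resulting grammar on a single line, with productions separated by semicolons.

E ::= F c F | c E'; F ::= a c | c T E | T c; T ::= c c | F T E | E c | a E T'; E' ::= c | E | T; T' ::= ε | c E | a E

E has alternatives sharing prefix 'c': factor to E → c E' with E' → c | E | T.
T has alternatives sharing prefix 'a E': factor to T → a E T' with T' → ε | c E | a E.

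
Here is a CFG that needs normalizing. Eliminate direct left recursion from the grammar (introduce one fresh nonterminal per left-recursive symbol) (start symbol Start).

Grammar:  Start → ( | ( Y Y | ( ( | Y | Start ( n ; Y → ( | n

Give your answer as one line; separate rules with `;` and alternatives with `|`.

Directly left-recursive nonterminal: Start.
For Start: α = {( n}, β = {(, ( Y Y, ( (, Y}. Rewrite as Start → β Start1 and Start1 → α Start1 | ε.

Start → ( Start1 | ( Y Y Start1 | ( ( Start1 | Y Start1; Y → ( | n; Start1 → ( n Start1 | epsilon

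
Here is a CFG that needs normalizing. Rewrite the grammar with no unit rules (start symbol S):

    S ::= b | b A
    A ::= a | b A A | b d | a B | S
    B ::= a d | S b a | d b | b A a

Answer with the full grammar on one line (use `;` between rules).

S ::= b | b A; A ::= b | b A | a | b A A | b d | a B; B ::= a d | S b a | d b | b A a

Unit pairs: A ⇒* {S}.
For every A with A ⇒* B via unit rules, add B's non-unit alternatives to A; then delete every rule of the form X → Y.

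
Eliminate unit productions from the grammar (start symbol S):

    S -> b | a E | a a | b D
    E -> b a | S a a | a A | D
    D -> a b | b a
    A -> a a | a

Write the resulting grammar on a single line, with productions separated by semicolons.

Unit pairs: E ⇒* {D}.
For each unit pair (A, B), copy every non-unit production of B to A, then drop all unit productions.

S -> b | a E | a a | b D; E -> b a | S a a | a A | a b; D -> a b | b a; A -> a a | a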